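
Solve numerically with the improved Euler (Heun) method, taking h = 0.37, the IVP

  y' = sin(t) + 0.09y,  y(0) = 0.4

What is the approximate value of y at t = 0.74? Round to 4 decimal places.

Heun: k1 = f(t_n, y_n); k2 = f(t_n + h, y_n + h·k1); y_{n+1} = y_n + (h/2)·(k1 + k2).
t=0.000000, y=0.400000:
  k1 = f(0.000000, 0.400000) = 0.036000
  k2 = f(0.370000, 0.413320) = 0.398814
  y ← 0.400000 + (0.37/2)·(0.036000 + 0.398814) = 0.480441
t=0.370000, y=0.480441:
  k1 = f(0.370000, 0.480441) = 0.404855
  k2 = f(0.740000, 0.630237) = 0.731009
  y ← 0.480441 + (0.37/2)·(0.404855 + 0.731009) = 0.690576
y(0.74) ≈ 0.6906

0.6906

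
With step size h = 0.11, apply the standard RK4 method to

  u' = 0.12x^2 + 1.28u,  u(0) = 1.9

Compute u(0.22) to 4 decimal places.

RK4: k1 = f(x_n, u_n); k2 = f(x_n + h/2, u_n + (h/2)·k1); k3 = f(x_n + h/2, u_n + (h/2)·k2); k4 = f(x_n + h, u_n + h·k3); u_{n+1} = u_n + (h/6)·(k1 + 2k2 + 2k3 + k4).
x=0.000000, u=1.900000:
  k1 = f(0.000000, 1.900000) = 2.432000
  k2 = f(0.055000, 2.033760) = 2.603576
  k3 = f(0.055000, 2.043197) = 2.615655
  k4 = f(0.110000, 2.187722) = 2.801736
  u ← 1.900000 + (0.11/6)·(k1 + 2k2 + 2k3 + k4) = 2.187324
x=0.110000, u=2.187324:
  k1 = f(0.110000, 2.187324) = 2.801226
  k2 = f(0.165000, 2.341391) = 3.000248
  k3 = f(0.165000, 2.352337) = 3.014259
  k4 = f(0.220000, 2.518892) = 3.229990
  u ← 2.187324 + (0.11/6)·(k1 + 2k2 + 2k3 + k4) = 2.518428
u(0.22) ≈ 2.5184

2.5184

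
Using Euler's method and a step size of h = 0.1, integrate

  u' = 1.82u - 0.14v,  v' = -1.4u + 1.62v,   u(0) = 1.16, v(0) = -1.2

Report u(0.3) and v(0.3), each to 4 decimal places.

Euler on (u,v): u_{n+1} = u_n + h·u', v_{n+1} = v_n + h·v'.
0.000000: (1.160000, -1.200000); f=(2.279200, -3.568000) → (1.387920, -1.556800)
0.100000: (1.387920, -1.556800); f=(2.743966, -4.465104) → (1.662317, -2.003310)
0.200000: (1.662317, -2.003310); f=(3.305880, -5.572606) → (1.992905, -2.560571)
(u(0.3), v(0.3)) ≈ (1.9929, -2.5606)

1.9929, -2.5606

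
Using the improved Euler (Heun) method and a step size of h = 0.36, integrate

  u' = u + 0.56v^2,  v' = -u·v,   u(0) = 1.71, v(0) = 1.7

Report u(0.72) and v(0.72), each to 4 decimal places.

Heun on (u,v): k1 = f(x_n, state_n); k2 = f(x_n + h, state_n + h·k1); state_{n+1} = state_n + (h/2)·(k1 + k2).
0.000000: (1.710000, 1.700000)
  k1 = (3.328400, -2.907000)
  predictor → (2.908224, 0.653480)
  k2 = (3.147364, -1.900466)
  → (2.875638, 0.834656)
0.360000: (2.875638, 0.834656)
  k1 = (3.265762, -2.400168)
  predictor → (4.051312, -0.029405)
  k2 = (4.051796, 0.119127)
  → (4.192798, 0.424069)
(u(0.72), v(0.72)) ≈ (4.1928, 0.4241)

4.1928, 0.4241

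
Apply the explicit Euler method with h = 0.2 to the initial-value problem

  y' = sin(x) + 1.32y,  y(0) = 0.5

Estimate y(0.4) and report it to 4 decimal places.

Euler: y_{n+1} = y_n + h·f(x_n, y_n).
x=0.000000, y=0.500000: f=0.660000 → y ← 0.500000 + 0.2·0.660000 = 0.632000
x=0.200000, y=0.632000: f=1.032909 → y ← 0.632000 + 0.2·1.032909 = 0.838582
y(0.4) ≈ 0.8386

0.8386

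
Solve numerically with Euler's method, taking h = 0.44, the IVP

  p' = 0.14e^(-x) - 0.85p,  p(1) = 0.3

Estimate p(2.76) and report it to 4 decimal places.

Euler: p_{n+1} = p_n + h·f(x_n, p_n).
x=1.000000, p=0.300000: f=-0.203497 → p ← 0.300000 + 0.44·(-0.203497) = 0.210461
x=1.440000, p=0.210461: f=-0.145722 → p ← 0.210461 + 0.44·(-0.145722) = 0.146344
x=1.880000, p=0.146344: f=-0.103029 → p ← 0.146344 + 0.44·(-0.103029) = 0.101011
x=2.320000, p=0.101011: f=-0.072101 → p ← 0.101011 + 0.44·(-0.072101) = 0.069286
p(2.76) ≈ 0.0693

0.0693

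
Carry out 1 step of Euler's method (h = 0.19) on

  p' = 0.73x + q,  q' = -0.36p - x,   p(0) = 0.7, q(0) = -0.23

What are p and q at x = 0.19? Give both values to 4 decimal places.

0.6563, -0.2779

Euler on (p,q): p_{n+1} = p_n + h·p', q_{n+1} = q_n + h·q'.
0.000000: (0.700000, -0.230000); f=(-0.230000, -0.252000) → (0.656300, -0.277880)
(p(0.19), q(0.19)) ≈ (0.6563, -0.2779)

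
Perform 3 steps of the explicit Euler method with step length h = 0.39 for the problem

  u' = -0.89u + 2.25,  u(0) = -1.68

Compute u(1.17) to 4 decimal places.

Euler: u_{n+1} = u_n + h·f(t_n, u_n).
t=0.000000, u=-1.680000: f=3.745200 → u ← -1.680000 + 0.39·3.745200 = -0.219372
t=0.390000, u=-0.219372: f=2.445241 → u ← -0.219372 + 0.39·2.445241 = 0.734272
t=0.780000, u=0.734272: f=1.596498 → u ← 0.734272 + 0.39·1.596498 = 1.356906
u(1.17) ≈ 1.3569

1.3569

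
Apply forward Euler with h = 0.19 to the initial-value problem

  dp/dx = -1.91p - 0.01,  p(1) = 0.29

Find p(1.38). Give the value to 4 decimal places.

0.1146

Euler: p_{n+1} = p_n + h·f(x_n, p_n).
x=1.000000, p=0.290000: f=-0.563900 → p ← 0.290000 + 0.19·(-0.563900) = 0.182859
x=1.190000, p=0.182859: f=-0.359261 → p ← 0.182859 + 0.19·(-0.359261) = 0.114599
p(1.38) ≈ 0.1146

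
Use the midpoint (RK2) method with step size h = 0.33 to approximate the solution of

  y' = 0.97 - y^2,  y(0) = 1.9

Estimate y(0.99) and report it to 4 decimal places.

Midpoint: k1 = f(s_n, y_n); k2 = f(s_n + h/2, y_n + (h/2)·k1); y_{n+1} = y_n + h·k2.
s=0.000000, y=1.900000:
  k1 = f(0.000000, 1.900000) = -2.640000
  k2 = f(0.165000, 1.464400) = -1.174467
  y ← 1.900000 + 0.33·(-1.174467) = 1.512426
s=0.330000, y=1.512426:
  k1 = f(0.330000, 1.512426) = -1.317432
  k2 = f(0.495000, 1.295050) = -0.707153
  y ← 1.512426 + 0.33·(-0.707153) = 1.279065
s=0.660000, y=1.279065:
  k1 = f(0.660000, 1.279065) = -0.666008
  k2 = f(0.825000, 1.169174) = -0.396968
  y ← 1.279065 + 0.33·(-0.396968) = 1.148066
y(0.99) ≈ 1.1481

1.1481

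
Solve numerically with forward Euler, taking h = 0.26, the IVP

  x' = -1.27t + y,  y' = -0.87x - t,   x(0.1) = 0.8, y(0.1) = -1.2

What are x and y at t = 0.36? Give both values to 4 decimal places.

0.4550, -1.4070

Euler on (x,y): x_{n+1} = x_n + h·x', y_{n+1} = y_n + h·y'.
0.100000: (0.800000, -1.200000); f=(-1.327000, -0.796000) → (0.454980, -1.406960)
(x(0.36), y(0.36)) ≈ (0.4550, -1.4070)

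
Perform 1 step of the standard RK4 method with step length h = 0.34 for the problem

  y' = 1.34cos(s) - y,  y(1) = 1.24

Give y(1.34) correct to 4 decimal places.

RK4: k1 = f(s_n, y_n); k2 = f(s_n + h/2, y_n + (h/2)·k1); k3 = f(s_n + h/2, y_n + (h/2)·k2); k4 = f(s_n + h, y_n + h·k3); y_{n+1} = y_n + (h/6)·(k1 + 2k2 + 2k3 + k4).
s=1.000000, y=1.240000:
  k1 = f(1.000000, 1.240000) = -0.515995
  k2 = f(1.170000, 1.152281) = -0.629478
  k3 = f(1.170000, 1.132989) = -0.610186
  k4 = f(1.340000, 1.032537) = -0.726008
  y ← 1.240000 + (0.34/6)·(k1 + 2k2 + 2k3 + k4) = 1.029125
y(1.34) ≈ 1.0291

1.0291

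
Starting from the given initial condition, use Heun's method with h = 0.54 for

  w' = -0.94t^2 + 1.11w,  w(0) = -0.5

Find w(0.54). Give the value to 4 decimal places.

-0.9635

Heun: k1 = f(t_n, w_n); k2 = f(t_n + h, w_n + h·k1); w_{n+1} = w_n + (h/2)·(k1 + k2).
t=0.000000, w=-0.500000:
  k1 = f(0.000000, -0.500000) = -0.555000
  k2 = f(0.540000, -0.799700) = -1.161771
  w ← -0.500000 + (0.54/2)·(-0.555000 + (-1.161771)) = -0.963528
w(0.54) ≈ -0.9635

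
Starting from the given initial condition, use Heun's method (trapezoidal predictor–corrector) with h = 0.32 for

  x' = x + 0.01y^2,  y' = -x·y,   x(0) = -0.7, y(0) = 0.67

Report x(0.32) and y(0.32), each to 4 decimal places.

Heun on (x,y): k1 = f(t_n, state_n); k2 = f(t_n + h, state_n + h·k1); state_{n+1} = state_n + (h/2)·(k1 + k2).
0.000000: (-0.700000, 0.670000)
  k1 = (-0.695511, 0.469000)
  predictor → (-0.922564, 0.820080)
  k2 = (-0.915838, 0.756576)
  → (-0.957816, 0.866092)
(x(0.32), y(0.32)) ≈ (-0.9578, 0.8661)

-0.9578, 0.8661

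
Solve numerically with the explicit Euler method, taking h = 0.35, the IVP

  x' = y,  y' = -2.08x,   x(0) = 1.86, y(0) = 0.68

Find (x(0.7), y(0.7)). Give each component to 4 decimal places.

Euler on (x,y): x_{n+1} = x_n + h·x', y_{n+1} = y_n + h·y'.
0.000000: (1.860000, 0.680000); f=(0.680000, -3.868800) → (2.098000, -0.674080)
0.350000: (2.098000, -0.674080); f=(-0.674080, -4.363840) → (1.862072, -2.201424)
(x(0.7), y(0.7)) ≈ (1.8621, -2.2014)

1.8621, -2.2014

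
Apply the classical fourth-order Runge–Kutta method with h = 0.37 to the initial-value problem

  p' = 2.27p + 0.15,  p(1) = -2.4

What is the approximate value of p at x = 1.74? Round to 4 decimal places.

RK4: k1 = f(x_n, p_n); k2 = f(x_n + h/2, p_n + (h/2)·k1); k3 = f(x_n + h/2, p_n + (h/2)·k2); k4 = f(x_n + h, p_n + h·k3); p_{n+1} = p_n + (h/6)·(k1 + 2k2 + 2k3 + k4).
x=1.000000, p=-2.400000:
  k1 = f(1.000000, -2.400000) = -5.298000
  k2 = f(1.185000, -3.380130) = -7.522895
  k3 = f(1.185000, -3.791736) = -8.457240
  k4 = f(1.370000, -5.529179) = -12.401236
  p ← -2.400000 + (0.37/6)·(k1 + 2k2 + 2k3 + k4) = -5.462336
x=1.370000, p=-5.462336:
  k1 = f(1.370000, -5.462336) = -12.249503
  k2 = f(1.555000, -7.728494) = -17.393682
  k3 = f(1.555000, -8.680167) = -19.553980
  k4 = f(1.740000, -12.697309) = -28.672891
  p ← -5.462336 + (0.37/6)·(k1 + 2k2 + 2k3 + k4) = -12.542762
p(1.74) ≈ -12.5428

-12.5428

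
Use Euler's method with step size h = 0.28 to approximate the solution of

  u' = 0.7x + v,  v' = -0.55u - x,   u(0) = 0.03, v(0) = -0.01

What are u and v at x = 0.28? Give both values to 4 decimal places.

Euler on (u,v): u_{n+1} = u_n + h·u', v_{n+1} = v_n + h·v'.
0.000000: (0.030000, -0.010000); f=(-0.010000, -0.016500) → (0.027200, -0.014620)
(u(0.28), v(0.28)) ≈ (0.0272, -0.0146)

0.0272, -0.0146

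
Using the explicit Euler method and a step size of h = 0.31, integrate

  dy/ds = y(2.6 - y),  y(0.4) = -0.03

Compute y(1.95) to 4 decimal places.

Euler: y_{n+1} = y_n + h·f(s_n, y_n).
s=0.400000, y=-0.030000: f=-0.078900 → y ← -0.030000 + 0.31·(-0.078900) = -0.054459
s=0.710000, y=-0.054459: f=-0.144559 → y ← -0.054459 + 0.31·(-0.144559) = -0.099272
s=1.020000, y=-0.099272: f=-0.267963 → y ← -0.099272 + 0.31·(-0.267963) = -0.182341
s=1.330000, y=-0.182341: f=-0.507335 → y ← -0.182341 + 0.31·(-0.507335) = -0.339615
s=1.640000, y=-0.339615: f=-0.998336 → y ← -0.339615 + 0.31·(-0.998336) = -0.649099
y(1.95) ≈ -0.6491

-0.6491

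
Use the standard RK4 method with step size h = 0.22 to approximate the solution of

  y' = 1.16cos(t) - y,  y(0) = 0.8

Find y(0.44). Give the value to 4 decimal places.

0.9135

RK4: k1 = f(t_n, y_n); k2 = f(t_n + h/2, y_n + (h/2)·k1); k3 = f(t_n + h/2, y_n + (h/2)·k2); k4 = f(t_n + h, y_n + h·k3); y_{n+1} = y_n + (h/6)·(k1 + 2k2 + 2k3 + k4).
t=0.000000, y=0.800000:
  k1 = f(0.000000, 0.800000) = 0.360000
  k2 = f(0.110000, 0.839600) = 0.313389
  k3 = f(0.110000, 0.834473) = 0.318516
  k4 = f(0.220000, 0.870074) = 0.261967
  y ← 0.800000 + (0.22/6)·(k1 + 2k2 + 2k3 + k4) = 0.869145
t=0.220000, y=0.869145:
  k1 = f(0.220000, 0.869145) = 0.262896
  k2 = f(0.330000, 0.898064) = 0.199345
  k3 = f(0.330000, 0.891073) = 0.206336
  k4 = f(0.440000, 0.914539) = 0.134973
  y ← 0.869145 + (0.22/6)·(k1 + 2k2 + 2k3 + k4) = 0.913484
y(0.44) ≈ 0.9135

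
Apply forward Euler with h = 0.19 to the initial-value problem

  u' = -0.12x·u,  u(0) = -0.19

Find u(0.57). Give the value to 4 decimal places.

Euler: u_{n+1} = u_n + h·f(x_n, u_n).
x=0.000000, u=-0.190000: f=0.000000 → u ← -0.190000 + 0.19·0.000000 = -0.190000
x=0.190000, u=-0.190000: f=0.004332 → u ← -0.190000 + 0.19·0.004332 = -0.189177
x=0.380000, u=-0.189177: f=0.008626 → u ← -0.189177 + 0.19·0.008626 = -0.187538
u(0.57) ≈ -0.1875

-0.1875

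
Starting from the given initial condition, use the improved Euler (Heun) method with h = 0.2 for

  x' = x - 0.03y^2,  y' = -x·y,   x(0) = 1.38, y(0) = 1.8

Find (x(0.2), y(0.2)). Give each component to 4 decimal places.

Heun on (x,y): k1 = f(t_n, state_n); k2 = f(t_n + h, state_n + h·k1); state_{n+1} = state_n + (h/2)·(k1 + k2).
0.000000: (1.380000, 1.800000)
  k1 = (1.282800, -2.484000)
  predictor → (1.636560, 1.303200)
  k2 = (1.585610, -2.132765)
  → (1.666841, 1.338324)
(x(0.2), y(0.2)) ≈ (1.6668, 1.3383)

1.6668, 1.3383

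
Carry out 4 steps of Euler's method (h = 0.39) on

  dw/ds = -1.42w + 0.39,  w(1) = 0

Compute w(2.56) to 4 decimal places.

0.2638

Euler: w_{n+1} = w_n + h·f(s_n, w_n).
s=1.000000, w=0.000000: f=0.390000 → w ← 0.000000 + 0.39·0.390000 = 0.152100
s=1.390000, w=0.152100: f=0.174018 → w ← 0.152100 + 0.39·0.174018 = 0.219967
s=1.780000, w=0.219967: f=0.077647 → w ← 0.219967 + 0.39·0.077647 = 0.250249
s=2.170000, w=0.250249: f=0.034646 → w ← 0.250249 + 0.39·0.034646 = 0.263761
w(2.56) ≈ 0.2638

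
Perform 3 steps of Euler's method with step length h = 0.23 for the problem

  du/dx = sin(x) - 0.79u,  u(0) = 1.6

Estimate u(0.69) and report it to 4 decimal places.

1.0217

Euler: u_{n+1} = u_n + h·f(x_n, u_n).
x=0.000000, u=1.600000: f=-1.264000 → u ← 1.600000 + 0.23·(-1.264000) = 1.309280
x=0.230000, u=1.309280: f=-0.806354 → u ← 1.309280 + 0.23·(-0.806354) = 1.123819
x=0.460000, u=1.123819: f=-0.443869 → u ← 1.123819 + 0.23·(-0.443869) = 1.021729
u(0.69) ≈ 1.0217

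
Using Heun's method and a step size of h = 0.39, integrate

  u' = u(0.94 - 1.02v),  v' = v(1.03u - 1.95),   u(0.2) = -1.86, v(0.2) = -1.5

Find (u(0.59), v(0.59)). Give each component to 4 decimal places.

Heun on (u,v): k1 = f(x_n, state_n); k2 = f(x_n + h, state_n + h·k1); state_{n+1} = state_n + (h/2)·(k1 + k2).
0.200000: (-1.860000, -1.500000)
  k1 = (-4.594200, 5.798700)
  predictor → (-3.651738, 0.761493)
  k2 = (-0.596245, -4.349107)
  → (-2.872137, -1.217329)
(u(0.59), v(0.59)) ≈ (-2.8721, -1.2173)

-2.8721, -1.2173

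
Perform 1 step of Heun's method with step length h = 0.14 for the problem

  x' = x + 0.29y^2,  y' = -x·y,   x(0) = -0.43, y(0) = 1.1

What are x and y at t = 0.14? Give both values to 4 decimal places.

-0.4388, 1.1691

Heun on (x,y): k1 = f(t_n, state_n); k2 = f(t_n + h, state_n + h·k1); state_{n+1} = state_n + (h/2)·(k1 + k2).
0.000000: (-0.430000, 1.100000)
  k1 = (-0.079100, 0.473000)
  predictor → (-0.441074, 1.166220)
  k2 = (-0.046654, 0.514389)
  → (-0.438803, 1.169117)
(x(0.14), y(0.14)) ≈ (-0.4388, 1.1691)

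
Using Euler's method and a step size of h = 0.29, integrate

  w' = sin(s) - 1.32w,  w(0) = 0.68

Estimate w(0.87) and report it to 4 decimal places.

Euler: w_{n+1} = w_n + h·f(s_n, w_n).
s=0.000000, w=0.680000: f=-0.897600 → w ← 0.680000 + 0.29·(-0.897600) = 0.419696
s=0.290000, w=0.419696: f=-0.268046 → w ← 0.419696 + 0.29·(-0.268046) = 0.341963
s=0.580000, w=0.341963: f=0.096633 → w ← 0.341963 + 0.29·0.096633 = 0.369986
w(0.87) ≈ 0.3700

0.3700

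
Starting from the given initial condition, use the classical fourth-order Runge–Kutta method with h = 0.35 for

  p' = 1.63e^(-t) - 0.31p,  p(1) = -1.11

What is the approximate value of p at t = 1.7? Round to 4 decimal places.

RK4: k1 = f(t_n, p_n); k2 = f(t_n + h/2, p_n + (h/2)·k1); k3 = f(t_n + h/2, p_n + (h/2)·k2); k4 = f(t_n + h, p_n + h·k3); p_{n+1} = p_n + (h/6)·(k1 + 2k2 + 2k3 + k4).
t=1.000000, p=-1.110000:
  k1 = f(1.000000, -1.110000) = 0.943743
  k2 = f(1.175000, -0.944845) = 0.796277
  k3 = f(1.175000, -0.970652) = 0.804277
  k4 = f(1.350000, -0.828503) = 0.679398
  p ← -1.110000 + (0.35/6)·(k1 + 2k2 + 2k3 + k4) = -0.828585
t=1.350000, p=-0.828585:
  k1 = f(1.350000, -0.828585) = 0.679423
  k2 = f(1.525000, -0.709686) = 0.574725
  k3 = f(1.525000, -0.728009) = 0.580405
  k4 = f(1.700000, -0.625444) = 0.491662
  p ← -0.828585 + (0.35/6)·(k1 + 2k2 + 2k3 + k4) = -0.625507
p(1.7) ≈ -0.6255

-0.6255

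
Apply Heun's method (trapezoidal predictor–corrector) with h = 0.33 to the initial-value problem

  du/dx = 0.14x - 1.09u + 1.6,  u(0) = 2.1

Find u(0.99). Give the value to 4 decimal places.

Heun: k1 = f(x_n, u_n); k2 = f(x_n + h, u_n + h·k1); u_{n+1} = u_n + (h/2)·(k1 + k2).
x=0.000000, u=2.100000:
  k1 = f(0.000000, 2.100000) = -0.689000
  k2 = f(0.330000, 1.872630) = -0.394967
  u ← 2.100000 + (0.33/2)·(-0.689000 + (-0.394967)) = 1.921145
x=0.330000, u=1.921145:
  k1 = f(0.330000, 1.921145) = -0.447849
  k2 = f(0.660000, 1.773355) = -0.240557
  u ← 1.921145 + (0.33/2)·(-0.447849 + (-0.240557)) = 1.807558
x=0.660000, u=1.807558:
  k1 = f(0.660000, 1.807558) = -0.277839
  k2 = f(0.990000, 1.715872) = -0.131700
  u ← 1.807558 + (0.33/2)·(-0.277839 + (-0.131700)) = 1.739985
u(0.99) ≈ 1.7400

1.7400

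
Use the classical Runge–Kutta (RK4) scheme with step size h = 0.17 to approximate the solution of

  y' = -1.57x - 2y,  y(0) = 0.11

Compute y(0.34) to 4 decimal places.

-0.0175

RK4: k1 = f(x_n, y_n); k2 = f(x_n + h/2, y_n + (h/2)·k1); k3 = f(x_n + h/2, y_n + (h/2)·k2); k4 = f(x_n + h, y_n + h·k3); y_{n+1} = y_n + (h/6)·(k1 + 2k2 + 2k3 + k4).
x=0.000000, y=0.110000:
  k1 = f(0.000000, 0.110000) = -0.220000
  k2 = f(0.085000, 0.091300) = -0.316050
  k3 = f(0.085000, 0.083136) = -0.299721
  k4 = f(0.170000, 0.059047) = -0.384995
  y ← 0.110000 + (0.17/6)·(k1 + 2k2 + 2k3 + k4) = 0.057965
x=0.170000, y=0.057965:
  k1 = f(0.170000, 0.057965) = -0.382830
  k2 = f(0.255000, 0.025424) = -0.451199
  k3 = f(0.255000, 0.019613) = -0.439576
  k4 = f(0.340000, -0.016763) = -0.500274
  y ← 0.057965 + (0.17/6)·(k1 + 2k2 + 2k3 + k4) = -0.017534
y(0.34) ≈ -0.0175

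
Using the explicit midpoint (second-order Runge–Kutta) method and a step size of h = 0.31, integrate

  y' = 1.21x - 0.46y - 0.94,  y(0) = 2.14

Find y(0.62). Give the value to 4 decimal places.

Midpoint: k1 = f(x_n, y_n); k2 = f(x_n + h/2, y_n + (h/2)·k1); y_{n+1} = y_n + h·k2.
x=0.000000, y=2.140000:
  k1 = f(0.000000, 2.140000) = -1.924400
  k2 = f(0.155000, 1.841718) = -1.599640
  y ← 2.140000 + 0.31·(-1.599640) = 1.644112
x=0.310000, y=1.644112:
  k1 = f(0.310000, 1.644112) = -1.321191
  k2 = f(0.465000, 1.439327) = -1.039440
  y ← 1.644112 + 0.31·(-1.039440) = 1.321885
y(0.62) ≈ 1.3219

1.3219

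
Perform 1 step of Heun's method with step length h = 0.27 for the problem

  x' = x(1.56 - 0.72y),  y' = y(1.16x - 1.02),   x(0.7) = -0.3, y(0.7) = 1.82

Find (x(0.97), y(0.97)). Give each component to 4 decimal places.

Heun on (x,y): k1 = f(t_n, state_n); k2 = f(t_n + h, state_n + h·k1); state_{n+1} = state_n + (h/2)·(k1 + k2).
0.700000: (-0.300000, 1.820000)
  k1 = (-0.074880, -2.489760)
  predictor → (-0.320218, 1.147765)
  k2 = (-0.234915, -1.597060)
  → (-0.341822, 1.268279)
(x(0.97), y(0.97)) ≈ (-0.3418, 1.2683)

-0.3418, 1.2683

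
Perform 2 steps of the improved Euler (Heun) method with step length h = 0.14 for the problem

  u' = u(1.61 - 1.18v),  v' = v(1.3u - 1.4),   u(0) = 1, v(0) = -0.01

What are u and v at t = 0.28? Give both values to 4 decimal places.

Heun on (u,v): k1 = f(t_n, state_n); k2 = f(t_n + h, state_n + h·k1); state_{n+1} = state_n + (h/2)·(k1 + k2).
0.000000: (1.000000, -0.010000)
  k1 = (1.621800, 0.001000)
  predictor → (1.227052, -0.009860)
  k2 = (1.989830, -0.001924)
  → (1.252814, -0.010065)
0.140000: (1.252814, -0.010065)
  k1 = (2.031910, -0.002301)
  predictor → (1.537281, -0.010387)
  k2 = (2.493865, -0.006216)
  → (1.569618, -0.010661)
(u(0.28), v(0.28)) ≈ (1.5696, -0.0107)

1.5696, -0.0107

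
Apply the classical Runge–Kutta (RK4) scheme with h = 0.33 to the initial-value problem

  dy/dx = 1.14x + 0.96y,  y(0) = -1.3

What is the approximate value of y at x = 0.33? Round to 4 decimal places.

RK4: k1 = f(x_n, y_n); k2 = f(x_n + h/2, y_n + (h/2)·k1); k3 = f(x_n + h/2, y_n + (h/2)·k2); k4 = f(x_n + h, y_n + h·k3); y_{n+1} = y_n + (h/6)·(k1 + 2k2 + 2k3 + k4).
x=0.000000, y=-1.300000:
  k1 = f(0.000000, -1.300000) = -1.248000
  k2 = f(0.165000, -1.505920) = -1.257583
  k3 = f(0.165000, -1.507501) = -1.259101
  k4 = f(0.330000, -1.715503) = -1.270683
  y ← -1.300000 + (0.33/6)·(k1 + 2k2 + 2k3 + k4) = -1.715363
y(0.33) ≈ -1.7154

-1.7154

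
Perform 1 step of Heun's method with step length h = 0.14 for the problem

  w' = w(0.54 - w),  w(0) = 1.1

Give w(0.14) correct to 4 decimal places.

Heun: k1 = f(x_n, w_n); k2 = f(x_n + h, w_n + h·k1); w_{n+1} = w_n + (h/2)·(k1 + k2).
x=0.000000, w=1.100000:
  k1 = f(0.000000, 1.100000) = -0.616000
  k2 = f(0.140000, 1.013760) = -0.480279
  w ← 1.100000 + (0.14/2)·(-0.616000 + (-0.480279)) = 1.023260
w(0.14) ≈ 1.0233

1.0233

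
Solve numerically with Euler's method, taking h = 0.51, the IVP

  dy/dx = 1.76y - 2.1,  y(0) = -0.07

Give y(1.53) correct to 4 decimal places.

Euler: y_{n+1} = y_n + h·f(x_n, y_n).
x=0.000000, y=-0.070000: f=-2.223200 → y ← -0.070000 + 0.51·(-2.223200) = -1.203832
x=0.510000, y=-1.203832: f=-4.218744 → y ← -1.203832 + 0.51·(-4.218744) = -3.355392
x=1.020000, y=-3.355392: f=-8.005489 → y ← -3.355392 + 0.51·(-8.005489) = -7.438191
y(1.53) ≈ -7.4382

-7.4382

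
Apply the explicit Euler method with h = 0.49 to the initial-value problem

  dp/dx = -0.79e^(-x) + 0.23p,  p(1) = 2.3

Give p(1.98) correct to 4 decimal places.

2.6019

Euler: p_{n+1} = p_n + h·f(x_n, p_n).
x=1.000000, p=2.300000: f=0.238375 → p ← 2.300000 + 0.49·0.238375 = 2.416804
x=1.490000, p=2.416804: f=0.377820 → p ← 2.416804 + 0.49·0.377820 = 2.601936
p(1.98) ≈ 2.6019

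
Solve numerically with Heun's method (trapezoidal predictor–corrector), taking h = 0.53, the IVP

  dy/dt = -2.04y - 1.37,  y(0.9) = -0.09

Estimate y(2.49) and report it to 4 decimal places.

Heun: k1 = f(t_n, y_n); k2 = f(t_n + h, y_n + h·k1); y_{n+1} = y_n + (h/2)·(k1 + k2).
t=0.900000, y=-0.090000:
  k1 = f(0.900000, -0.090000) = -1.186400
  k2 = f(1.430000, -0.718792) = 0.096336
  y ← -0.090000 + (0.53/2)·(-1.186400 + 0.096336) = -0.378867
t=1.430000, y=-0.378867:
  k1 = f(1.430000, -0.378867) = -0.597111
  k2 = f(1.960000, -0.695336) = 0.048485
  y ← -0.378867 + (0.53/2)·(-0.597111 + 0.048485) = -0.524253
t=1.960000, y=-0.524253:
  k1 = f(1.960000, -0.524253) = -0.300524
  k2 = f(2.490000, -0.683531) = 0.024403
  y ← -0.524253 + (0.53/2)·(-0.300524 + 0.024403) = -0.597425
y(2.49) ≈ -0.5974

-0.5974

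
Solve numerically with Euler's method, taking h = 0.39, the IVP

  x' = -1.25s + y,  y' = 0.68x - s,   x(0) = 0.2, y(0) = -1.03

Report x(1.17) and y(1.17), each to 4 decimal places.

-1.6143, -1.6917

Euler on (x,y): x_{n+1} = x_n + h·x', y_{n+1} = y_n + h·y'.
0.000000: (0.200000, -1.030000); f=(-1.030000, 0.136000) → (-0.201700, -0.976960)
0.390000: (-0.201700, -0.976960); f=(-1.464460, -0.527156) → (-0.772839, -1.182551)
0.780000: (-0.772839, -1.182551); f=(-2.157551, -1.305531) → (-1.614284, -1.691708)
(x(1.17), y(1.17)) ≈ (-1.6143, -1.6917)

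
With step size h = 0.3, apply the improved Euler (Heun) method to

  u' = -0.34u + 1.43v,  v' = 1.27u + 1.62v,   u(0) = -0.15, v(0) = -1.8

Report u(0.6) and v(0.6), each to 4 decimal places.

Heun on (u,v): k1 = f(s_n, state_n); k2 = f(s_n + h, state_n + h·k1); state_{n+1} = state_n + (h/2)·(k1 + k2).
0.000000: (-0.150000, -1.800000)
  k1 = (-2.523000, -3.106500)
  predictor → (-0.906900, -2.731950)
  k2 = (-3.598343, -5.577522)
  → (-1.068201, -3.102603)
0.300000: (-1.068201, -3.102603)
  k1 = (-4.073534, -6.382833)
  predictor → (-2.290262, -5.017453)
  k2 = (-6.396269, -11.036907)
  → (-2.638672, -5.715564)
(u(0.6), v(0.6)) ≈ (-2.6387, -5.7156)

-2.6387, -5.7156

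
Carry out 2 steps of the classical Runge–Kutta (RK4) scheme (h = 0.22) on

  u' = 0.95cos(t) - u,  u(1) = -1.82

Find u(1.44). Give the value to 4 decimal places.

RK4: k1 = f(t_n, u_n); k2 = f(t_n + h/2, u_n + (h/2)·k1); k3 = f(t_n + h/2, u_n + (h/2)·k2); k4 = f(t_n + h, u_n + h·k3); u_{n+1} = u_n + (h/6)·(k1 + 2k2 + 2k3 + k4).
t=1.000000, u=-1.820000:
  k1 = f(1.000000, -1.820000) = 2.333287
  k2 = f(1.110000, -1.563338) = 1.985767
  k3 = f(1.110000, -1.601566) = 2.023994
  k4 = f(1.220000, -1.374721) = 1.701185
  u ← -1.820000 + (0.22/6)·(k1 + 2k2 + 2k3 + k4) = -1.378020
t=1.220000, u=-1.378020:
  k1 = f(1.220000, -1.378020) = 1.704484
  k2 = f(1.330000, -1.190527) = 1.417079
  k3 = f(1.330000, -1.222142) = 1.448694
  k4 = f(1.440000, -1.059308) = 1.183210
  u ← -1.378020 + (0.22/6)·(k1 + 2k2 + 2k3 + k4) = -1.061981
u(1.44) ≈ -1.0620

-1.0620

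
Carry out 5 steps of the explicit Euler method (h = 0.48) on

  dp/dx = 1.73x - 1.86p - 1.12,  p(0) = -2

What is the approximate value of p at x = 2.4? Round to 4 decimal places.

Euler: p_{n+1} = p_n + h·f(x_n, p_n).
x=0.000000, p=-2.000000: f=2.600000 → p ← -2.000000 + 0.48·2.600000 = -0.752000
x=0.480000, p=-0.752000: f=1.109120 → p ← -0.752000 + 0.48·1.109120 = -0.219622
x=0.960000, p=-0.219622: f=0.949298 → p ← -0.219622 + 0.48·0.949298 = 0.236040
x=1.440000, p=0.236040: f=0.932165 → p ← 0.236040 + 0.48·0.932165 = 0.683480
x=1.920000, p=0.683480: f=0.930328 → p ← 0.683480 + 0.48·0.930328 = 1.130037
p(2.4) ≈ 1.1300

1.1300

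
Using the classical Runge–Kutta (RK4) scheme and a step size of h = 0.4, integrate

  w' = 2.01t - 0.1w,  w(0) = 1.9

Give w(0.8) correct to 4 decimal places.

RK4: k1 = f(t_n, w_n); k2 = f(t_n + h/2, w_n + (h/2)·k1); k3 = f(t_n + h/2, w_n + (h/2)·k2); k4 = f(t_n + h, w_n + h·k3); w_{n+1} = w_n + (h/6)·(k1 + 2k2 + 2k3 + k4).
t=0.000000, w=1.900000:
  k1 = f(0.000000, 1.900000) = -0.190000
  k2 = f(0.200000, 1.862000) = 0.215800
  k3 = f(0.200000, 1.943160) = 0.207684
  k4 = f(0.400000, 1.983074) = 0.605693
  w ← 1.900000 + (0.4/6)·(k1 + 2k2 + 2k3 + k4) = 1.984177
t=0.400000, w=1.984177:
  k1 = f(0.400000, 1.984177) = 0.605582
  k2 = f(0.600000, 2.105294) = 0.995471
  k3 = f(0.600000, 2.183271) = 0.987673
  k4 = f(0.800000, 2.379247) = 1.370075
  w ← 1.984177 + (0.4/6)·(k1 + 2k2 + 2k3 + k4) = 2.380307
w(0.8) ≈ 2.3803

2.3803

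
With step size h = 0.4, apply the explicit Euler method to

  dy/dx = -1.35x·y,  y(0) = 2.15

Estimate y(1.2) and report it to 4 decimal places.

0.9574

Euler: y_{n+1} = y_n + h·f(x_n, y_n).
x=0.000000, y=2.150000: f=0.000000 → y ← 2.150000 + 0.4·0.000000 = 2.150000
x=0.400000, y=2.150000: f=-1.161000 → y ← 2.150000 + 0.4·(-1.161000) = 1.685600
x=0.800000, y=1.685600: f=-1.820448 → y ← 1.685600 + 0.4·(-1.820448) = 0.957421
y(1.2) ≈ 0.9574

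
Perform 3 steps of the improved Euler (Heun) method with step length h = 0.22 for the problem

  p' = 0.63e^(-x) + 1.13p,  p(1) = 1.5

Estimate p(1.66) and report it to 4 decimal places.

3.3150

Heun: k1 = f(x_n, p_n); k2 = f(x_n + h, p_n + h·k1); p_{n+1} = p_n + (h/2)·(k1 + k2).
x=1.000000, p=1.500000:
  k1 = f(1.000000, 1.500000) = 1.926764
  k2 = f(1.220000, 1.923888) = 2.359989
  p ← 1.500000 + (0.22/2)·(1.926764 + 2.359989) = 1.971543
x=1.220000, p=1.971543:
  k1 = f(1.220000, 1.971543) = 2.413838
  k2 = f(1.440000, 2.502587) = 2.977188
  p ← 1.971543 + (0.22/2)·(2.413838 + 2.977188) = 2.564556
x=1.440000, p=2.564556:
  k1 = f(1.440000, 2.564556) = 3.047212
  k2 = f(1.660000, 3.234942) = 3.775272
  p ← 2.564556 + (0.22/2)·(3.047212 + 3.775272) = 3.315029
p(1.66) ≈ 3.3150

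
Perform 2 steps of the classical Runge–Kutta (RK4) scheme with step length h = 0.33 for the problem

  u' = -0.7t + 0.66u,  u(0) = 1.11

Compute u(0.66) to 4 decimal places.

1.5387

RK4: k1 = f(t_n, u_n); k2 = f(t_n + h/2, u_n + (h/2)·k1); k3 = f(t_n + h/2, u_n + (h/2)·k2); k4 = f(t_n + h, u_n + h·k3); u_{n+1} = u_n + (h/6)·(k1 + 2k2 + 2k3 + k4).
t=0.000000, u=1.110000:
  k1 = f(0.000000, 1.110000) = 0.732600
  k2 = f(0.165000, 1.230879) = 0.696880
  k3 = f(0.165000, 1.224985) = 0.692990
  k4 = f(0.330000, 1.338687) = 0.652533
  u ← 1.110000 + (0.33/6)·(k1 + 2k2 + 2k3 + k4) = 1.339068
t=0.330000, u=1.339068:
  k1 = f(0.330000, 1.339068) = 0.652785
  k2 = f(0.495000, 1.446778) = 0.608373
  k3 = f(0.495000, 1.439450) = 0.603537
  k4 = f(0.660000, 1.538235) = 0.553235
  u ← 1.339068 + (0.33/6)·(k1 + 2k2 + 2k3 + k4) = 1.538709
u(0.66) ≈ 1.5387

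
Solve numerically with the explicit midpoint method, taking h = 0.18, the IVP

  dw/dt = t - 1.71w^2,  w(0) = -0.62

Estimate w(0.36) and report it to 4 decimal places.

Midpoint: k1 = f(t_n, w_n); k2 = f(t_n + h/2, w_n + (h/2)·k1); w_{n+1} = w_n + h·k2.
t=0.000000, w=-0.620000:
  k1 = f(0.000000, -0.620000) = -0.657324
  k2 = f(0.090000, -0.679159) = -0.698750
  w ← -0.620000 + 0.18·(-0.698750) = -0.745775
t=0.180000, w=-0.745775:
  k1 = f(0.180000, -0.745775) = -0.771068
  k2 = f(0.270000, -0.815171) = -0.866302
  w ← -0.745775 + 0.18·(-0.866302) = -0.901709
w(0.36) ≈ -0.9017

-0.9017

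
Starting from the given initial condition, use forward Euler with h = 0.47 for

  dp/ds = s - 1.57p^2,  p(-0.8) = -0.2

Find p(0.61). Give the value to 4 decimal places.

Euler: p_{n+1} = p_n + h·f(s_n, p_n).
s=-0.800000, p=-0.200000: f=-0.862800 → p ← -0.200000 + 0.47·(-0.862800) = -0.605516
s=-0.330000, p=-0.605516: f=-0.905640 → p ← -0.605516 + 0.47·(-0.905640) = -1.031167
s=0.140000, p=-1.031167: f=-1.529389 → p ← -1.031167 + 0.47·(-1.529389) = -1.749979
p(0.61) ≈ -1.7500

-1.7500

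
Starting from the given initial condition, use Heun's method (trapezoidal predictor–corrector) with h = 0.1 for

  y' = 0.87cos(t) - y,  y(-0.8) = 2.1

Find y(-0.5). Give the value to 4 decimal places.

Heun: k1 = f(t_n, y_n); k2 = f(t_n + h, y_n + h·k1); y_{n+1} = y_n + (h/2)·(k1 + k2).
t=-0.800000, y=2.100000:
  k1 = f(-0.800000, 2.100000) = -1.493865
  k2 = f(-0.700000, 1.950613) = -1.285201
  y ← 2.100000 + (0.1/2)·(-1.493865 + (-1.285201)) = 1.961047
t=-0.700000, y=1.961047:
  k1 = f(-0.700000, 1.961047) = -1.295634
  k2 = f(-0.600000, 1.831483) = -1.113441
  y ← 1.961047 + (0.1/2)·(-1.295634 + (-1.113441)) = 1.840593
t=-0.600000, y=1.840593:
  k1 = f(-0.600000, 1.840593) = -1.122551
  k2 = f(-0.500000, 1.728338) = -0.964841
  y ← 1.840593 + (0.1/2)·(-1.122551 + (-0.964841)) = 1.736223
y(-0.5) ≈ 1.7362

1.7362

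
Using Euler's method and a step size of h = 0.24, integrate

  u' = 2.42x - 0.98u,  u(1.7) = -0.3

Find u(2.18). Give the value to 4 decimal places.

1.7064

Euler: u_{n+1} = u_n + h·f(x_n, u_n).
x=1.700000, u=-0.300000: f=4.408000 → u ← -0.300000 + 0.24·4.408000 = 0.757920
x=1.940000, u=0.757920: f=3.952038 → u ← 0.757920 + 0.24·3.952038 = 1.706409
u(2.18) ≈ 1.7064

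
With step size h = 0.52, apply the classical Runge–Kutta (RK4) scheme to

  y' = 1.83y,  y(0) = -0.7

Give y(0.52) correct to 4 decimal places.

RK4: k1 = f(x_n, y_n); k2 = f(x_n + h/2, y_n + (h/2)·k1); k3 = f(x_n + h/2, y_n + (h/2)·k2); k4 = f(x_n + h, y_n + h·k3); y_{n+1} = y_n + (h/6)·(k1 + 2k2 + 2k3 + k4).
x=0.000000, y=-0.700000:
  k1 = f(0.000000, -0.700000) = -1.281000
  k2 = f(0.260000, -1.033060) = -1.890500
  k3 = f(0.260000, -1.191530) = -2.180500
  k4 = f(0.520000, -1.833860) = -3.355964
  y ← -0.700000 + (0.52/6)·(k1 + 2k2 + 2k3 + k4) = -1.807510
y(0.52) ≈ -1.8075

-1.8075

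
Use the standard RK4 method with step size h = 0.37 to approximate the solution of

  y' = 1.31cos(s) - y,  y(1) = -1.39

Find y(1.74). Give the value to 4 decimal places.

RK4: k1 = f(s_n, y_n); k2 = f(s_n + h/2, y_n + (h/2)·k1); k3 = f(s_n + h/2, y_n + (h/2)·k2); k4 = f(s_n + h, y_n + h·k3); y_{n+1} = y_n + (h/6)·(k1 + 2k2 + 2k3 + k4).
s=1.000000, y=-1.390000:
  k1 = f(1.000000, -1.390000) = 2.097796
  k2 = f(1.185000, -1.001908) = 1.494857
  k3 = f(1.185000, -1.113451) = 1.606401
  k4 = f(1.370000, -0.795632) = 1.056911
  y ← -1.390000 + (0.37/6)·(k1 + 2k2 + 2k3 + k4) = -0.812971
s=1.370000, y=-0.812971:
  k1 = f(1.370000, -0.812971) = 1.074250
  k2 = f(1.555000, -0.614235) = 0.634927
  k3 = f(1.555000, -0.695510) = 0.716202
  k4 = f(1.740000, -0.547977) = 0.327376
  y ← -0.812971 + (0.37/6)·(k1 + 2k2 + 2k3 + k4) = -0.559898
y(1.74) ≈ -0.5599

-0.5599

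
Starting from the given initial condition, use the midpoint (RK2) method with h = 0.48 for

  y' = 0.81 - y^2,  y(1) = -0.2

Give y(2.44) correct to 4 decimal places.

0.7011

Midpoint: k1 = f(x_n, y_n); k2 = f(x_n + h/2, y_n + (h/2)·k1); y_{n+1} = y_n + h·k2.
x=1.000000, y=-0.200000:
  k1 = f(1.000000, -0.200000) = 0.770000
  k2 = f(1.240000, -0.015200) = 0.809769
  y ← -0.200000 + 0.48·0.809769 = 0.188689
x=1.480000, y=0.188689:
  k1 = f(1.480000, 0.188689) = 0.774396
  k2 = f(1.720000, 0.374544) = 0.669717
  y ← 0.188689 + 0.48·0.669717 = 0.510153
x=1.960000, y=0.510153:
  k1 = f(1.960000, 0.510153) = 0.549744
  k2 = f(2.200000, 0.642092) = 0.397718
  y ← 0.510153 + 0.48·0.397718 = 0.701058
y(2.44) ≈ 0.7011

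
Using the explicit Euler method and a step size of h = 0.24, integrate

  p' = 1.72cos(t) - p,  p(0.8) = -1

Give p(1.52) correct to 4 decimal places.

Euler: p_{n+1} = p_n + h·f(t_n, p_n).
t=0.800000, p=-1.000000: f=2.198336 → p ← -1.000000 + 0.24·2.198336 = -0.472399
t=1.040000, p=-0.472399: f=1.343098 → p ← -0.472399 + 0.24·1.343098 = -0.150056
t=1.280000, p=-0.150056: f=0.643206 → p ← -0.150056 + 0.24·0.643206 = 0.004314
p(1.52) ≈ 0.0043

0.0043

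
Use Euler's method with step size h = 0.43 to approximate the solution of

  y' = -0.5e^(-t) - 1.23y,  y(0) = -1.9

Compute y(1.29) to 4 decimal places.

Euler: y_{n+1} = y_n + h·f(t_n, y_n).
t=0.000000, y=-1.900000: f=1.837000 → y ← -1.900000 + 0.43·1.837000 = -1.110090
t=0.430000, y=-1.110090: f=1.040156 → y ← -1.110090 + 0.43·1.040156 = -0.662823
t=0.860000, y=-0.662823: f=0.603691 → y ← -0.662823 + 0.43·0.603691 = -0.403236
y(1.29) ≈ -0.4032

-0.4032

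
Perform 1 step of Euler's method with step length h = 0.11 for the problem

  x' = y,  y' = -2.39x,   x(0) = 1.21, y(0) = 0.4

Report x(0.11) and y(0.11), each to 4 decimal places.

Euler on (x,y): x_{n+1} = x_n + h·x', y_{n+1} = y_n + h·y'.
0.000000: (1.210000, 0.400000); f=(0.400000, -2.891900) → (1.254000, 0.081891)
(x(0.11), y(0.11)) ≈ (1.2540, 0.0819)

1.2540, 0.0819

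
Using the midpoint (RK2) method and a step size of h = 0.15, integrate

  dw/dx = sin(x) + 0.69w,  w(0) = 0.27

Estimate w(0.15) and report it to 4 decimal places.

0.3106

Midpoint: k1 = f(x_n, w_n); k2 = f(x_n + h/2, w_n + (h/2)·k1); w_{n+1} = w_n + h·k2.
x=0.000000, w=0.270000:
  k1 = f(0.000000, 0.270000) = 0.186300
  k2 = f(0.075000, 0.283973) = 0.270871
  w ← 0.270000 + 0.15·0.270871 = 0.310631
w(0.15) ≈ 0.3106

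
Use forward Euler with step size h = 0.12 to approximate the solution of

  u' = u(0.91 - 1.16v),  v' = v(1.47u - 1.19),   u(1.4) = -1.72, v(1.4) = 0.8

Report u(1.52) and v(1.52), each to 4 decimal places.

-1.7163, 0.4430

Euler on (u,v): u_{n+1} = u_n + h·u', v_{n+1} = v_n + h·v'.
1.400000: (-1.720000, 0.800000); f=(0.030960, -2.974720) → (-1.716285, 0.443034)
(u(1.52), v(1.52)) ≈ (-1.7163, 0.4430)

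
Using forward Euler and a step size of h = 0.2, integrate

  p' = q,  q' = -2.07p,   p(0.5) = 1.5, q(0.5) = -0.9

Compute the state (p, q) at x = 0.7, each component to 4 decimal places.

Euler on (p,q): p_{n+1} = p_n + h·p', q_{n+1} = q_n + h·q'.
0.500000: (1.500000, -0.900000); f=(-0.900000, -3.105000) → (1.320000, -1.521000)
(p(0.7), q(0.7)) ≈ (1.3200, -1.5210)

1.3200, -1.5210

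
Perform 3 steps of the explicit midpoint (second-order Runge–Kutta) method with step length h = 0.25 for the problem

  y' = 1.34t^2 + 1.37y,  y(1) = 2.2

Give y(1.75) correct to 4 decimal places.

Midpoint: k1 = f(t_n, y_n); k2 = f(t_n + h/2, y_n + (h/2)·k1); y_{n+1} = y_n + h·k2.
t=1.000000, y=2.200000:
  k1 = f(1.000000, 2.200000) = 4.354000
  k2 = f(1.125000, 2.744250) = 5.455560
  y ← 2.200000 + 0.25·5.455560 = 3.563890
t=1.250000, y=3.563890:
  k1 = f(1.250000, 3.563890) = 6.976279
  k2 = f(1.375000, 4.435925) = 8.610655
  y ← 3.563890 + 0.25·8.610655 = 5.716554
t=1.500000, y=5.716554:
  k1 = f(1.500000, 5.716554) = 10.846679
  k2 = f(1.625000, 7.072388) = 13.227610
  y ← 5.716554 + 0.25·13.227610 = 9.023456
y(1.75) ≈ 9.0235

9.0235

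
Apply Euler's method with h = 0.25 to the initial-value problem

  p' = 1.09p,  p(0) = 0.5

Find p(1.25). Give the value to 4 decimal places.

1.6682

Euler: p_{n+1} = p_n + h·f(t_n, p_n).
t=0.000000, p=0.500000: f=0.545000 → p ← 0.500000 + 0.25·0.545000 = 0.636250
t=0.250000, p=0.636250: f=0.693512 → p ← 0.636250 + 0.25·0.693512 = 0.809628
t=0.500000, p=0.809628: f=0.882495 → p ← 0.809628 + 0.25·0.882495 = 1.030252
t=0.750000, p=1.030252: f=1.122974 → p ← 1.030252 + 0.25·1.122974 = 1.310995
t=1.000000, p=1.310995: f=1.428985 → p ← 1.310995 + 0.25·1.428985 = 1.668242
p(1.25) ≈ 1.6682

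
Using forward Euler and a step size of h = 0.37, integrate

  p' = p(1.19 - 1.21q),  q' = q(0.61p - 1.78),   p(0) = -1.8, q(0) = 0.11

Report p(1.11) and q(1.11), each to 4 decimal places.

-5.2032, -0.0008

Euler on (p,q): p_{n+1} = p_n + h·p', q_{n+1} = q_n + h·q'.
0.000000: (-1.800000, 0.110000); f=(-1.902420, -0.316580) → (-2.503895, -0.007135)
0.370000: (-2.503895, -0.007135); f=(-3.001251, 0.023597) → (-3.614358, 0.001596)
0.740000: (-3.614358, 0.001596); f=(-4.294106, -0.006361) → (-5.203177, -0.000757)
(p(1.11), q(1.11)) ≈ (-5.2032, -0.0008)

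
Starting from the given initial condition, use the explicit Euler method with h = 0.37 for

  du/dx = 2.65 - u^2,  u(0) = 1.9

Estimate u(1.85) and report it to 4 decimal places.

Euler: u_{n+1} = u_n + h·f(x_n, u_n).
x=0.000000, u=1.900000: f=-0.960000 → u ← 1.900000 + 0.37·(-0.960000) = 1.544800
x=0.370000, u=1.544800: f=0.263593 → u ← 1.544800 + 0.37·0.263593 = 1.642329
x=0.740000, u=1.642329: f=-0.047246 → u ← 1.642329 + 0.37·(-0.047246) = 1.624848
x=1.110000, u=1.624848: f=0.009868 → u ← 1.624848 + 0.37·0.009868 = 1.628499
x=1.480000, u=1.628499: f=-0.002010 → u ← 1.628499 + 0.37·(-0.002010) = 1.627756
u(1.85) ≈ 1.6278

1.6278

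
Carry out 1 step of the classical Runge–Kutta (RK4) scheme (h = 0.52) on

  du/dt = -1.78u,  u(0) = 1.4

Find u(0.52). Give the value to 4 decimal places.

RK4: k1 = f(t_n, u_n); k2 = f(t_n + h/2, u_n + (h/2)·k1); k3 = f(t_n + h/2, u_n + (h/2)·k2); k4 = f(t_n + h, u_n + h·k3); u_{n+1} = u_n + (h/6)·(k1 + 2k2 + 2k3 + k4).
t=0.000000, u=1.400000:
  k1 = f(0.000000, 1.400000) = -2.492000
  k2 = f(0.260000, 0.752080) = -1.338702
  k3 = f(0.260000, 1.051937) = -1.872449
  k4 = f(0.520000, 0.426327) = -0.758862
  u ← 1.400000 + (0.52/6)·(k1 + 2k2 + 2k3 + k4) = 0.561659
u(0.52) ≈ 0.5617

0.5617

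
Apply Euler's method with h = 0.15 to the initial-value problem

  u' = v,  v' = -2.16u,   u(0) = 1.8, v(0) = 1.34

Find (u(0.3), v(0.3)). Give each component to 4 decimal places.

Euler on (u,v): u_{n+1} = u_n + h·u', v_{n+1} = v_n + h·v'.
0.000000: (1.800000, 1.340000); f=(1.340000, -3.888000) → (2.001000, 0.756800)
0.150000: (2.001000, 0.756800); f=(0.756800, -4.322160) → (2.114520, 0.108476)
(u(0.3), v(0.3)) ≈ (2.1145, 0.1085)

2.1145, 0.1085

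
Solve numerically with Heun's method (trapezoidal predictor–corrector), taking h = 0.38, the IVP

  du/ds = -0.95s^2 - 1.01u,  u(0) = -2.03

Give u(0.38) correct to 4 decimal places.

-1.4265

Heun: k1 = f(s_n, u_n); k2 = f(s_n + h, u_n + h·k1); u_{n+1} = u_n + (h/2)·(k1 + k2).
s=0.000000, u=-2.030000:
  k1 = f(0.000000, -2.030000) = 2.050300
  k2 = f(0.380000, -1.250886) = 1.126215
  u ← -2.030000 + (0.38/2)·(2.050300 + 1.126215) = -1.426462
u(0.38) ≈ -1.4265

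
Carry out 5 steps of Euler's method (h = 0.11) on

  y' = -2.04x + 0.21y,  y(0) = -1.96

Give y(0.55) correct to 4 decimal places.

Euler: y_{n+1} = y_n + h·f(x_n, y_n).
x=0.000000, y=-1.960000: f=-0.411600 → y ← -1.960000 + 0.11·(-0.411600) = -2.005276
x=0.110000, y=-2.005276: f=-0.645508 → y ← -2.005276 + 0.11·(-0.645508) = -2.076282
x=0.220000, y=-2.076282: f=-0.884819 → y ← -2.076282 + 0.11·(-0.884819) = -2.173612
x=0.330000, y=-2.173612: f=-1.129659 → y ← -2.173612 + 0.11·(-1.129659) = -2.297874
x=0.440000, y=-2.297874: f=-1.380154 → y ← -2.297874 + 0.11·(-1.380154) = -2.449691
y(0.55) ≈ -2.4497

-2.4497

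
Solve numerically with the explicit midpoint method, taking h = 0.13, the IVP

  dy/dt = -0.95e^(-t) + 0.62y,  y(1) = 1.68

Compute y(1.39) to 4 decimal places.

2.0104

Midpoint: k1 = f(t_n, y_n); k2 = f(t_n + h/2, y_n + (h/2)·k1); y_{n+1} = y_n + h·k2.
t=1.000000, y=1.680000:
  k1 = f(1.000000, 1.680000) = 0.692115
  k2 = f(1.065000, 1.724987) = 0.742001
  y ← 1.680000 + 0.13·0.742001 = 1.776460
t=1.130000, y=1.776460:
  k1 = f(1.130000, 1.776460) = 0.794524
  k2 = f(1.195000, 1.828104) = 0.845856
  y ← 1.776460 + 0.13·0.845856 = 1.886421
t=1.260000, y=1.886421:
  k1 = f(1.260000, 1.886421) = 0.900110
  k2 = f(1.325000, 1.944928) = 0.953343
  y ← 1.886421 + 0.13·0.953343 = 2.010356
y(1.39) ≈ 2.0104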